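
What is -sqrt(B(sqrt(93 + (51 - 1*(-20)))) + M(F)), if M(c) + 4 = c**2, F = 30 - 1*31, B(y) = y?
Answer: -sqrt(-3 + 2*sqrt(41)) ≈ -3.1315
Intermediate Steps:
F = -1 (F = 30 - 31 = -1)
M(c) = -4 + c**2
-sqrt(B(sqrt(93 + (51 - 1*(-20)))) + M(F)) = -sqrt(sqrt(93 + (51 - 1*(-20))) + (-4 + (-1)**2)) = -sqrt(sqrt(93 + (51 + 20)) + (-4 + 1)) = -sqrt(sqrt(93 + 71) - 3) = -sqrt(sqrt(164) - 3) = -sqrt(2*sqrt(41) - 3) = -sqrt(-3 + 2*sqrt(41))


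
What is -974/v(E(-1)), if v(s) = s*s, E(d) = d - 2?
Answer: -974/9 ≈ -108.22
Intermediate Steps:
E(d) = -2 + d
v(s) = s²
-974/v(E(-1)) = -974/(-2 - 1)² = -974/((-3)²) = -974/9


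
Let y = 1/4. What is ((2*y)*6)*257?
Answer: 771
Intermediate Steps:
y = 1/4 (y = 1*(1/4) = 1/4 ≈ 0.25000)
((2*y)*6)*257 = ((2*(1/4))*6)*257 = ((1/2)*6)*257 = 3*257 = 771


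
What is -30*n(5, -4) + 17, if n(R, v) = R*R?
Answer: -733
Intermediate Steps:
n(R, v) = R**2
-30*n(5, -4) + 17 = -30*5**2 + 17 = -30*25 + 17 = -750 + 17 = -733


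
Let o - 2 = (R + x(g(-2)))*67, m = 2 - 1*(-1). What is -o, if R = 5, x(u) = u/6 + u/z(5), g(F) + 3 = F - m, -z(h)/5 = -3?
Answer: -3179/15 ≈ -211.93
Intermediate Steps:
z(h) = 15 (z(h) = -5*(-3) = 15)
m = 3 (m = 2 + 1 = 3)
g(F) = -6 + F (g(F) = -3 + (F - 1*3) = -3 + (F - 3) = -3 + (-3 + F) = -6 + F)
x(u) = 7*u/30 (x(u) = u/6 + u/15 = 7*u/30)
o = 3179/15 (o = 2 + (5 + 7*(-6 - 2)/30)*67 = 2 + (5 + (7/30)*(-8))*67 = 2 + (5 - 28/15)*67 = 2 + (47/15)*67 = 2 + 3149/15 = 3179/15 ≈ 211.93)
-o = -1*3179/15 = -3179/15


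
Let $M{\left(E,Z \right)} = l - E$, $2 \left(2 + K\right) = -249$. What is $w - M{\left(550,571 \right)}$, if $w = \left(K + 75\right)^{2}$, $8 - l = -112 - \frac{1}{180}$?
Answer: $\frac{138701}{45} \approx 3082.2$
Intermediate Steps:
$K = - \frac{253}{2}$ ($K = -2 + \frac{1}{2} \left(-249\right) = -2 - \frac{249}{2} = - \frac{253}{2} \approx -126.5$)
$l = \frac{21601}{180}$ ($l = 8 - \left(-112 - \frac{1}{180}\right) = 8 - - \frac{20161}{180} = 8 + \frac{20161}{180} = \frac{21601}{180} \approx 120.01$)
$w = \frac{10609}{4}$ ($w = \left(- \frac{253}{2} + 75\right)^{2} = \left(- \frac{103}{2}\right)^{2} = \frac{10609}{4} \approx 2652.3$)
$M{\left(E,Z \right)} = \frac{21601}{180} - E$
$w - M{\left(550,571 \right)} = \frac{10609}{4} - \left(\frac{21601}{180} - 550\right) = \frac{10609}{4} - - \frac{77399}{180} = \frac{10609}{4} + \frac{77399}{180} = \frac{138701}{45}$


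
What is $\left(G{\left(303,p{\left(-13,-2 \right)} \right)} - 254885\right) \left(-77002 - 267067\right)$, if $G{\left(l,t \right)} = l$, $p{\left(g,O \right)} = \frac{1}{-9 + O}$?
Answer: $87593774158$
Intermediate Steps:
$\left(G{\left(303,p{\left(-13,-2 \right)} \right)} - 254885\right) \left(-77002 - 267067\right) = \left(303 - 254885\right) \left(-77002 - 267067\right) = \left(-254582\right) \left(-344069\right) = 87593774158$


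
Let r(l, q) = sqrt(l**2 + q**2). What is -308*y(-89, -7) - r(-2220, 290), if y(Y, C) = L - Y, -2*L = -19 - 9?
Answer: -31724 - 50*sqrt(2005) ≈ -33963.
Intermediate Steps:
L = 14 (L = -(-19 - 9)/2 = -1/2*(-28) = 14)
y(Y, C) = 14 - Y
-308*y(-89, -7) - r(-2220, 290) = -308*(14 - 1*(-89)) - sqrt((-2220)**2 + 290**2) = -308*(14 + 89) - sqrt(4928400 + 84100) = -308*103 - sqrt(5012500) = -31724 - 50*sqrt(2005)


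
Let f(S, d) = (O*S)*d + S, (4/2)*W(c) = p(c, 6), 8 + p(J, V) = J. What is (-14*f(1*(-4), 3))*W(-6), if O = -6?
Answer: 6664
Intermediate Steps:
p(J, V) = -8 + J
W(c) = -4 + c/2 (W(c) = (-8 + c)/2 = -4 + c/2)
f(S, d) = S - 6*S*d (f(S, d) = (-6*S)*d + S = -6*S*d + S = S - 6*S*d)
(-14*f(1*(-4), 3))*W(-6) = (-14*1*(-4)*(1 - 6*3))*(-4 + (1/2)*(-6)) = (-(-56)*(1 - 18))*(-4 - 3) = -(-56)*(-17)*(-7) = -14*68*(-7) = -952*(-7) = 6664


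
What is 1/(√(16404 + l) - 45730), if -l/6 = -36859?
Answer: -1345/61499863 - √822/122999726 ≈ -2.2103e-5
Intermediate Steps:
l = 221154 (l = -6*(-36859) = 221154)
1/(√(16404 + l) - 45730) = 1/(√(16404 + 221154) - 45730) = 1/(√237558 - 45730) = 1/(17*√822 - 45730) = 1/(-45730 + 17*√822)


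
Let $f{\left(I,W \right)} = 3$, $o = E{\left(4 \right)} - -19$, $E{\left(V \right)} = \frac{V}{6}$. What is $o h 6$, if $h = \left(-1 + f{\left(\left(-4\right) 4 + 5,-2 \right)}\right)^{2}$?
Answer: $472$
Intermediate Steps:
$E{\left(V \right)} = \frac{V}{6}$ ($E{\left(V \right)} = V \frac{1}{6} = \frac{V}{6}$)
$o = \frac{59}{3}$ ($o = \frac{1}{6} \cdot 4 - -19 = \frac{2}{3} + 19 = \frac{59}{3} \approx 19.667$)
$h = 4$ ($h = \left(-1 + 3\right)^{2} = 2^{2} = 4$)
$o h 6 = \frac{59}{3} \cdot 4 \cdot 6 = \frac{236}{3} \cdot 6 = 472$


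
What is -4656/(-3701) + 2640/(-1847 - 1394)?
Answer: 5319456/11994941 ≈ 0.44347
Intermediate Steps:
-4656/(-3701) + 2640/(-1847 - 1394) = -4656*(-1/3701) + 2640/(-3241) = 4656/3701 + 2640*(-1/3241) = 4656/3701 - 2640/3241 = 5319456/11994941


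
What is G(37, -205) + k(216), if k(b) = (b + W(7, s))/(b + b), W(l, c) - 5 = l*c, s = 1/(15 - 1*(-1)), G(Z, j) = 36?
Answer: 84125/2304 ≈ 36.513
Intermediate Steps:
s = 1/16 (s = 1/(15 + 1) = 1/16 ≈ 0.062500)
W(l, c) = 5 + c*l (W(l, c) = 5 + l*c = 5 + c*l)
k(b) = (87/16 + b)/(2*b) (k(b) = (b + (5 + (1/16)*7))/(b + b) = (b + (5 + 7/16))/((2*b)) = (b + 87/16)*(1/(2*b)) = (87/16 + b)*(1/(2*b)) = (87/16 + b)/(2*b))
G(37, -205) + k(216) = 36 + (1/32)*(87 + 16*216)/216 = 36 + (1/32)*(1/216)*(87 + 3456) = 36 + (1/32)*(1/216)*3543 = 36 + 1181/2304 = 84125/2304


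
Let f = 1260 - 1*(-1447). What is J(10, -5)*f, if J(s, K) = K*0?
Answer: 0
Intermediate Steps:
J(s, K) = 0
f = 2707 (f = 1260 + 1447 = 2707)
J(10, -5)*f = 0*2707 = 0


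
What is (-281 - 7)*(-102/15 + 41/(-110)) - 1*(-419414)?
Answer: 23181386/55 ≈ 4.2148e+5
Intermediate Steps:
(-281 - 7)*(-102/15 + 41/(-110)) - 1*(-419414) = -288*(-102*1/15 + 41*(-1/110)) + 419414 = -288*(-34/5 - 41/110) + 419414 = -288*(-789/110) + 419414 = 113616/55 + 419414 = 23181386/55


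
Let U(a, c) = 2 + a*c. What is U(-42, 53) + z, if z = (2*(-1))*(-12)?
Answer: -2200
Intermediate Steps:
z = 24 (z = -2*(-12) = 24)
U(-42, 53) + z = (2 - 42*53) + 24 = (2 - 2226) + 24 = -2224 + 24 = -2200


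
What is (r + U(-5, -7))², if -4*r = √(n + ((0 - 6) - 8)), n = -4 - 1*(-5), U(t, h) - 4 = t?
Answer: 3/16 + I*√13/2 ≈ 0.1875 + 1.8028*I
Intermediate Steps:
U(t, h) = 4 + t
n = 1 (n = -4 + 5 = 1)
r = -I*√13/4 (r = -√(1 + ((0 - 6) - 8))/4 = -√(1 + (-6 - 8))/4 = -√(1 - 14)/4 = -I*√13/4 ≈ -0.90139*I)
(r + U(-5, -7))² = (-I*√13/4 + (4 - 5))² = (-I*√13/4 - 1)² = (-1 - I*√13/4)²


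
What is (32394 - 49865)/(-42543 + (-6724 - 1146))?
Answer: 17471/50413 ≈ 0.34656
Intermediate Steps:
(32394 - 49865)/(-42543 + (-6724 - 1146)) = -17471/(-42543 - 7870) = -17471/(-50413) = -17471*(-1/50413) = 17471/50413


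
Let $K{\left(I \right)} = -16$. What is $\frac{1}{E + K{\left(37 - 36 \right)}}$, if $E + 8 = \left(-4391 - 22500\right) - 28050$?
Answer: $- \frac{1}{54965} \approx -1.8193 \cdot 10^{-5}$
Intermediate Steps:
$E = -54949$ ($E = -8 - 54941 = -54949$)
$\frac{1}{E + K{\left(37 - 36 \right)}} = \frac{1}{-54949 - 16} = \frac{1}{-54965} = - \frac{1}{54965}$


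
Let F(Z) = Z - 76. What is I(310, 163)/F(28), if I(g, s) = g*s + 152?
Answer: -8447/8 ≈ -1055.9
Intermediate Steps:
F(Z) = -76 + Z
I(g, s) = 152 + g*s
I(310, 163)/F(28) = (152 + 310*163)/(-76 + 28) = (152 + 50530)/(-48) = 50682*(-1/48) = -8447/8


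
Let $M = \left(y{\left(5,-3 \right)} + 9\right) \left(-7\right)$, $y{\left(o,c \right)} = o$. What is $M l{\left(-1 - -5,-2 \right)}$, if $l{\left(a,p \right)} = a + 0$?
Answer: $-392$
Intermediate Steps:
$l{\left(a,p \right)} = a$
$M = -98$ ($M = \left(5 + 9\right) \left(-7\right) = 14 \left(-7\right) = -98$)
$M l{\left(-1 - -5,-2 \right)} = - 98 \left(-1 - -5\right) = - 98 \left(-1 + 5\right) = \left(-98\right) 4 = -392$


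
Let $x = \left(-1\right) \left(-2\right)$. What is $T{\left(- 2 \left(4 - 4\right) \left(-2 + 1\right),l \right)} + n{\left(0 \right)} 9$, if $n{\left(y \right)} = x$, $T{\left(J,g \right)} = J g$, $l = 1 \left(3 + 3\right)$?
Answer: $18$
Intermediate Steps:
$l = 6$ ($l = 1 \cdot 6 = 6$)
$x = 2$
$n{\left(y \right)} = 2$
$T{\left(- 2 \left(4 - 4\right) \left(-2 + 1\right),l \right)} + n{\left(0 \right)} 9 = - 2 \left(4 - 4\right) \left(-2 + 1\right) 6 + 2 \cdot 9 = - 2 \cdot 0 \left(-1\right) 6 + 18 = \left(-2\right) 0 \cdot 6 + 18 = 0 \cdot 6 + 18 = 0 + 18 = 18$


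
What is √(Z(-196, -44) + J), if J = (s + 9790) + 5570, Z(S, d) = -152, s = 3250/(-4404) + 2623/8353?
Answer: √5144931407976076914/18393306 ≈ 123.32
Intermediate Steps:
s = -7797779/18393306 (s = 3250*(-1/4404) + 2623*(1/8353) = -1625/2202 + 2623/8353 = -7797779/18393306 ≈ -0.42395)
J = 282513382381/18393306 (J = (-7797779/18393306 + 9790) + 5570 = 180062667961/18393306 + 5570 = 282513382381/18393306 ≈ 15360.)
√(Z(-196, -44) + J) = √(-152 + 282513382381/18393306) = √(279717599869/18393306) = √5144931407976076914/18393306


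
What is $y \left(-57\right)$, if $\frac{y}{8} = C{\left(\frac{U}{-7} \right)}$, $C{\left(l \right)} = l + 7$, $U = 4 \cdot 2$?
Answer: $- \frac{18696}{7} \approx -2670.9$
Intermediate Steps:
$U = 8$
$C{\left(l \right)} = 7 + l$
$y = \frac{328}{7}$ ($y = 8 \left(7 + \frac{8}{-7}\right) = 8 \left(7 + 8 \left(- \frac{1}{7}\right)\right) = 8 \left(7 - \frac{8}{7}\right) = 8 \cdot \frac{41}{7} = \frac{328}{7} \approx 46.857$)
$y \left(-57\right) = \frac{328}{7} \left(-57\right) = - \frac{18696}{7}$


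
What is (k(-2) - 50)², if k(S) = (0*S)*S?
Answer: 2500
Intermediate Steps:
k(S) = 0 (k(S) = 0*S = 0)
(k(-2) - 50)² = (0 - 50)² = (-50)² = 2500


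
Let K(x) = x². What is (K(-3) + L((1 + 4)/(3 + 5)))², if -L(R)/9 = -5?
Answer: 2916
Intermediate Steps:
L(R) = 45 (L(R) = -9*(-5) = 45)
(K(-3) + L((1 + 4)/(3 + 5)))² = ((-3)² + 45)² = (9 + 45)² = 54² = 2916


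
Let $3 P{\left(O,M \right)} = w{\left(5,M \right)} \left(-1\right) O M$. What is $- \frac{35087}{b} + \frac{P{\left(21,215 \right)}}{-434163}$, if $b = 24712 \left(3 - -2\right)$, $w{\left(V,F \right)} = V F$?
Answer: $\frac{184671157819}{53645180280} \approx 3.4425$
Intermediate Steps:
$w{\left(V,F \right)} = F V$
$b = 123560$ ($b = 24712 \left(3 + 2\right) = 24712 \cdot 5 = 123560$)
$P{\left(O,M \right)} = - \frac{5 O M^{2}}{3}$ ($P{\left(O,M \right)} = \frac{M 5 \left(-1\right) O M}{3} = \frac{5 M \left(-1\right) M O}{3} = \frac{- 5 M M O}{3} = \frac{\left(-5\right) O M^{2}}{3} = - \frac{5 O M^{2}}{3}$)
$- \frac{35087}{b} + \frac{P{\left(21,215 \right)}}{-434163} = - \frac{35087}{123560} + \frac{\left(- \frac{5}{3}\right) 21 \cdot 215^{2}}{-434163} = \left(-35087\right) \frac{1}{123560} + \left(- \frac{5}{3}\right) 21 \cdot 46225 \left(- \frac{1}{434163}\right) = - \frac{35087}{123560} - - \frac{1617875}{434163} = - \frac{35087}{123560} + \frac{1617875}{434163} = \frac{184671157819}{53645180280}$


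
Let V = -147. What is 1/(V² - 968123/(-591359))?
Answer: 591359/12779644754 ≈ 4.6274e-5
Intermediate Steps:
1/(V² - 968123/(-591359)) = 1/((-147)² - 968123/(-591359)) = 1/(21609 - 968123*(-1/591359)) = 1/(21609 + 968123/591359) = 1/(12779644754/591359) = 591359/12779644754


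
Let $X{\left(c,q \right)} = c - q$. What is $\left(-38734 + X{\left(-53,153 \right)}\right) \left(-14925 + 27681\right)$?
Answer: $-496718640$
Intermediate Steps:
$\left(-38734 + X{\left(-53,153 \right)}\right) \left(-14925 + 27681\right) = \left(-38734 - 206\right) \left(-14925 + 27681\right) = \left(-38734 - 206\right) 12756 = \left(-38940\right) 12756 = -496718640$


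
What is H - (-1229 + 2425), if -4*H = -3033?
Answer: -1751/4 ≈ -437.75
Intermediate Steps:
H = 3033/4 (H = -1/4*(-3033) = 3033/4 ≈ 758.25)
H - (-1229 + 2425) = 3033/4 - (-1229 + 2425) = 3033/4 - 1*1196 = 3033/4 - 1196 = -1751/4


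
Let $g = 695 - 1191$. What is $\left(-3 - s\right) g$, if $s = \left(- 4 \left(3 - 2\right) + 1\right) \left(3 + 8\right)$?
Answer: $-14880$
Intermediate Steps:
$s = -33$ ($s = \left(\left(-4\right) 1 + 1\right) 11 = \left(-4 + 1\right) 11 = \left(-3\right) 11 = -33$)
$g = -496$ ($g = 695 - 1191 = -496$)
$\left(-3 - s\right) g = \left(-3 - -33\right) \left(-496\right) = \left(-3 + 33\right) \left(-496\right) = 30 \left(-496\right) = -14880$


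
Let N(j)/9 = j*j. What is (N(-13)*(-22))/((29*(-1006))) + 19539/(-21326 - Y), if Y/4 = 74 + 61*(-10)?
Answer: 11972883/93269278 ≈ 0.12837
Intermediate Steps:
N(j) = 9*j**2 (N(j) = 9*(j*j) = 9*j**2)
Y = -2144 (Y = 4*(74 + 61*(-10)) = 4*(74 - 610) = 4*(-536) = -2144)
(N(-13)*(-22))/((29*(-1006))) + 19539/(-21326 - Y) = ((9*(-13)**2)*(-22))/((29*(-1006))) + 19539/(-21326 - 1*(-2144)) = ((9*169)*(-22))/(-29174) + 19539/(-21326 + 2144) = (1521*(-22))*(-1/29174) + 19539/(-19182) = -33462*(-1/29174) + 19539*(-1/19182) = 16731/14587 - 6513/6394 = 11972883/93269278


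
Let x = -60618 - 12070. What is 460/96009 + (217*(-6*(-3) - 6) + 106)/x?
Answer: -113373955/3489351096 ≈ -0.032491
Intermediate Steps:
x = -72688
460/96009 + (217*(-6*(-3) - 6) + 106)/x = 460/96009 + (217*(-6*(-3) - 6) + 106)/(-72688) = 460*(1/96009) + (217*(18 - 6) + 106)*(-1/72688) = 460/96009 + (217*12 + 106)*(-1/72688) = 460/96009 + (2604 + 106)*(-1/72688) = 460/96009 + 2710*(-1/72688) = 460/96009 - 1355/36344 = -113373955/3489351096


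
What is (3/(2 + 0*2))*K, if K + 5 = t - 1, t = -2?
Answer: -12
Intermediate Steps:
K = -8 (K = -5 + (-2 - 1) = -5 - 3 = -8)
(3/(2 + 0*2))*K = (3/(2 + 0*2))*(-8) = (3/(2 + 0))*(-8) = (3/2)*(-8) = -12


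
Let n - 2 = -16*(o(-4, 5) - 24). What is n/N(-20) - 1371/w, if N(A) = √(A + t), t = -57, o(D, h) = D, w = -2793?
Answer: 457/931 - 450*I*√77/77 ≈ 0.49087 - 51.282*I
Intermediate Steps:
n = 450 (n = 2 - 16*(-4 - 24) = 2 - 16*(-28) = 2 + 448 = 450)
N(A) = √(-57 + A) (N(A) = √(A - 57) = √(-57 + A))
n/N(-20) - 1371/w = 450/(√(-57 - 20)) - 1371/(-2793) = 450/(√(-77)) - 1371*(-1/2793) = 450/((I*√77)) + 457/931 = 450*(-I*√77/77) + 457/931 = -450*I*√77/77 + 457/931 = 457/931 - 450*I*√77/77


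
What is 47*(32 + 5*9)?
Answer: 3619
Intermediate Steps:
47*(32 + 5*9) = 47*(32 + 45) = 47*77 = 3619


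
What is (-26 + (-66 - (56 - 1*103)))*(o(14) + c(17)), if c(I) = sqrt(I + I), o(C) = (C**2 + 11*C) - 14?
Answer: -15120 - 45*sqrt(34) ≈ -15382.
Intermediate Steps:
o(C) = -14 + C**2 + 11*C
c(I) = sqrt(2)*sqrt(I) (c(I) = sqrt(2*I) = sqrt(2)*sqrt(I))
(-26 + (-66 - (56 - 1*103)))*(o(14) + c(17)) = (-26 + (-66 - (56 - 1*103)))*((-14 + 14**2 + 11*14) + sqrt(2)*sqrt(17)) = (-26 + (-66 - (56 - 103)))*((-14 + 196 + 154) + sqrt(34)) = (-26 + (-66 - 1*(-47)))*(336 + sqrt(34)) = (-26 + (-66 + 47))*(336 + sqrt(34)) = (-26 - 19)*(336 + sqrt(34)) = -45*(336 + sqrt(34)) = -15120 - 45*sqrt(34)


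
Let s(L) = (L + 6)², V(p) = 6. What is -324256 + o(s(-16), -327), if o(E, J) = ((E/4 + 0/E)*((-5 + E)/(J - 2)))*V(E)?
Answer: -106694474/329 ≈ -3.2430e+5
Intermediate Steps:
s(L) = (6 + L)²
o(E, J) = 3*E*(-5 + E)/(2*(-2 + J)) (o(E, J) = ((E/4 + 0/E)*((-5 + E)/(J - 2)))*6 = ((E*(¼) + 0)*((-5 + E)/(-2 + J)))*6 = ((E/4 + 0)*((-5 + E)/(-2 + J)))*6 = ((E/4)*((-5 + E)/(-2 + J)))*6 = (E*(-5 + E)/(4*(-2 + J)))*6 = 3*E*(-5 + E)/(2*(-2 + J)))
-324256 + o(s(-16), -327) = -324256 + 3*(6 - 16)²*(-5 + (6 - 16)²)/(2*(-2 - 327)) = -324256 + (3/2)*(-10)²*(-5 + (-10)²)/(-329) = -324256 + (3/2)*100*(-1/329)*(-5 + 100) = -324256 + (3/2)*100*(-1/329)*95 = -324256 - 14250/329 = -106694474/329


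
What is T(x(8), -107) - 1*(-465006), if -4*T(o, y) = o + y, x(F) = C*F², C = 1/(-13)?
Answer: 24181767/52 ≈ 4.6503e+5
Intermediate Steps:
C = -1/13 ≈ -0.076923
x(F) = -F²/13
T(o, y) = -o/4 - y/4 (T(o, y) = -(o + y)/4 = -o/4 - y/4)
T(x(8), -107) - 1*(-465006) = (-(-1)*8²/52 - ¼*(-107)) - 1*(-465006) = (-(-1)*64/52 + 107/4) + 465006 = (-¼*(-64/13) + 107/4) + 465006 = (16/13 + 107/4) + 465006 = 1455/52 + 465006 = 24181767/52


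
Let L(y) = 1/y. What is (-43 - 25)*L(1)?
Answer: -68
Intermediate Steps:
(-43 - 25)*L(1) = (-43 - 25)/1 = -68*1 = -68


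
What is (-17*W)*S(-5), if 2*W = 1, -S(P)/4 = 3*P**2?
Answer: 2550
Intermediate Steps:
S(P) = -12*P**2
W = 1/2 (W = (1/2)*1 = 1/2 ≈ 0.50000)
(-17*W)*S(-5) = (-17*1/2)*(-12*(-5)**2) = -(-102)*25 = -17/2*(-300) = 2550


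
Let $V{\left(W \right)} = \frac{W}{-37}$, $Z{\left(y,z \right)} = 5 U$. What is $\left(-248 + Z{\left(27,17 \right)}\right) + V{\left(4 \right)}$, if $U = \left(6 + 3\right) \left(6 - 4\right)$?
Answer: $- \frac{5850}{37} \approx -158.11$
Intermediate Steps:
$U = 18$ ($U = 9 \cdot 2 = 18$)
$Z{\left(y,z \right)} = 90$ ($Z{\left(y,z \right)} = 5 \cdot 18 = 90$)
$V{\left(W \right)} = - \frac{W}{37}$ ($V{\left(W \right)} = W \left(- \frac{1}{37}\right) = - \frac{W}{37}$)
$\left(-248 + Z{\left(27,17 \right)}\right) + V{\left(4 \right)} = \left(-248 + 90\right) - \frac{4}{37} = -158 - \frac{4}{37} = - \frac{5850}{37}$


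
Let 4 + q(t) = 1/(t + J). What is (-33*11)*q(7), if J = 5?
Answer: 5687/4 ≈ 1421.8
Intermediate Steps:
q(t) = -4 + 1/(5 + t) (q(t) = -4 + 1/(t + 5) = -4 + 1/(5 + t))
(-33*11)*q(7) = (-33*11)*((-19 - 4*7)/(5 + 7)) = -363*(-19 - 28)/12 = -121*(-47)/4 = -363*(-47/12) = 5687/4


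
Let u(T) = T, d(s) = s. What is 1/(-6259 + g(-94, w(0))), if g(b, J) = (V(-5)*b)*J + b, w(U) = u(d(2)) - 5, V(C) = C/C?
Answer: -1/6071 ≈ -0.00016472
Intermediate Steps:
V(C) = 1
w(U) = -3 (w(U) = 2 - 5 = -3)
g(b, J) = b + J*b (g(b, J) = (1*b)*J + b = b*J + b = J*b + b = b + J*b)
1/(-6259 + g(-94, w(0))) = 1/(-6259 - 94*(1 - 3)) = 1/(-6259 - 94*(-2)) = 1/(-6259 + 188) = 1/(-6071) = -1/6071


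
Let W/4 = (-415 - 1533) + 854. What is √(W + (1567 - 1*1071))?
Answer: 2*I*√970 ≈ 62.29*I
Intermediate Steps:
W = -4376 (W = 4*((-415 - 1533) + 854) = 4*(-1948 + 854) = 4*(-1094) = -4376)
√(W + (1567 - 1*1071)) = √(-4376 + (1567 - 1*1071)) = √(-4376 + (1567 - 1071)) = √(-4376 + 496) = √(-3880) = 2*I*√970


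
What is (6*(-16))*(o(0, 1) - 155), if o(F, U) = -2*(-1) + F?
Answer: 14688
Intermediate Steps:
o(F, U) = 2 + F
(6*(-16))*(o(0, 1) - 155) = (6*(-16))*((2 + 0) - 155) = -96*(2 - 155) = -96*(-153) = 14688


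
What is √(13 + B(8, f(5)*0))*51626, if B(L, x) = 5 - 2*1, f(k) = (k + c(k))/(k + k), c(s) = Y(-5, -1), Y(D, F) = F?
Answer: 206504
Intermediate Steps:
c(s) = -1
f(k) = (-1 + k)/(2*k) (f(k) = (k - 1)/(k + k) = (-1 + k)/((2*k)) = (-1 + k)*(1/(2*k)) = (-1 + k)/(2*k))
B(L, x) = 3 (B(L, x) = 5 - 2 = 3)
√(13 + B(8, f(5)*0))*51626 = √(13 + 3)*51626 = √16*51626 = 4*51626 = 206504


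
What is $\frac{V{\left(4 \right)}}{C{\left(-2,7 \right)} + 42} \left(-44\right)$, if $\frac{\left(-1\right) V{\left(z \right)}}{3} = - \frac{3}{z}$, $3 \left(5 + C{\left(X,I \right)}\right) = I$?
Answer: $- \frac{297}{118} \approx -2.5169$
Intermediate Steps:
$C{\left(X,I \right)} = -5 + \frac{I}{3}$
$V{\left(z \right)} = \frac{9}{z}$ ($V{\left(z \right)} = - 3 \left(- \frac{3}{z}\right) = \frac{9}{z}$)
$\frac{V{\left(4 \right)}}{C{\left(-2,7 \right)} + 42} \left(-44\right) = \frac{9 \cdot \frac{1}{4}}{\left(-5 + \frac{1}{3} \cdot 7\right) + 42} \left(-44\right) = \frac{9 \cdot \frac{1}{4}}{\left(-5 + \frac{7}{3}\right) + 42} \left(-44\right) = \frac{9}{4 \left(- \frac{8}{3} + 42\right)} \left(-44\right) = \frac{9}{4 \cdot \frac{118}{3}} \left(-44\right) = \frac{9}{4} \cdot \frac{3}{118} \left(-44\right) = \frac{27}{472} \left(-44\right) = - \frac{297}{118}$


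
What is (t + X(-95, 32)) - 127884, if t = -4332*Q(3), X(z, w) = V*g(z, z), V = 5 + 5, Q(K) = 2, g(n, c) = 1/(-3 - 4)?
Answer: -955846/7 ≈ -1.3655e+5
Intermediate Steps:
g(n, c) = -⅐ (g(n, c) = 1/(-7) = -⅐)
V = 10
X(z, w) = -10/7 (X(z, w) = 10*(-⅐) = -10/7)
t = -8664 (t = -4332*2 = -8664)
(t + X(-95, 32)) - 127884 = (-8664 - 10/7) - 127884 = -60658/7 - 127884 = -955846/7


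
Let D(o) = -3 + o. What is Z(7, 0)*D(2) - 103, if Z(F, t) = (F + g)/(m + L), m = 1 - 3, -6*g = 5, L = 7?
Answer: -3127/30 ≈ -104.23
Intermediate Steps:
g = -⅚ (g = -⅙*5 = -⅚ ≈ -0.83333)
m = -2
Z(F, t) = -⅙ + F/5 (Z(F, t) = (F - ⅚)/(-2 + 7) = (-⅚ + F)/5 = (-⅚ + F)*(⅕) = -⅙ + F/5)
Z(7, 0)*D(2) - 103 = (-⅙ + (⅕)*7)*(-3 + 2) - 103 = (-⅙ + 7/5)*(-1) - 103 = (37/30)*(-1) - 103 = -37/30 - 103 = -3127/30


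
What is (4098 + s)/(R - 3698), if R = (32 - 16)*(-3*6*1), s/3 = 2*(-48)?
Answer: -1905/1993 ≈ -0.95585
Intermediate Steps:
s = -288 (s = 3*(2*(-48)) = 3*(-96) = -288)
R = -288 (R = 16*(-18*1) = 16*(-18) = -288)
(4098 + s)/(R - 3698) = (4098 - 288)/(-288 - 3698) = 3810/(-3986) = 3810*(-1/3986) = -1905/1993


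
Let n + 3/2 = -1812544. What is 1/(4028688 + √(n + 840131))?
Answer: 8057376/32460655947517 - I*√3889658/32460655947517 ≈ 2.4822e-7 - 6.0757e-11*I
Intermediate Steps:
n = -3625091/2 (n = -3/2 - 1812544 = -3625091/2 ≈ -1.8125e+6)
1/(4028688 + √(n + 840131)) = 1/(4028688 + √(-3625091/2 + 840131)) = 1/(4028688 + √(-1944829/2)) = 1/(4028688 + I*√3889658/2)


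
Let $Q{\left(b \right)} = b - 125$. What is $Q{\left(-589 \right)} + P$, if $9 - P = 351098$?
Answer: $-351803$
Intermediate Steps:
$P = -351089$ ($P = 9 - 351098 = -351089$)
$Q{\left(b \right)} = -125 + b$ ($Q{\left(b \right)} = b - 125 = -125 + b$)
$Q{\left(-589 \right)} + P = \left(-125 - 589\right) - 351089 = -714 - 351089 = -351803$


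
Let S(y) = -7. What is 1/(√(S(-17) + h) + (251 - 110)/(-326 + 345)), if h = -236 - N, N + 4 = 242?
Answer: 2679/193522 - 361*I*√481/193522 ≈ 0.013843 - 0.040912*I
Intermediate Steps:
N = 238 (N = -4 + 242 = 238)
h = -474 (h = -236 - 1*238 = -236 - 238 = -474)
1/(√(S(-17) + h) + (251 - 110)/(-326 + 345)) = 1/(√(-7 - 474) + (251 - 110)/(-326 + 345)) = 1/(√(-481) + 141/19) = 1/(I*√481 + 141*(1/19)) = 1/(I*√481 + 141/19) = 1/(141/19 + I*√481)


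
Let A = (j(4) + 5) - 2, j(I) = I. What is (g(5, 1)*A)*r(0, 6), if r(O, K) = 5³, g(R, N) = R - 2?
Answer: 2625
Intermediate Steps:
g(R, N) = -2 + R
A = 7 (A = (4 + 5) - 2 = 9 - 2 = 7)
r(O, K) = 125
(g(5, 1)*A)*r(0, 6) = ((-2 + 5)*7)*125 = (3*7)*125 = 21*125 = 2625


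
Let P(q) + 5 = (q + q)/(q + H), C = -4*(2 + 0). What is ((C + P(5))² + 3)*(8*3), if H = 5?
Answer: 3528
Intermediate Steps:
C = -8 (C = -4*2 = -8)
P(q) = -5 + 2*q/(5 + q) (P(q) = -5 + (q + q)/(q + 5) = -5 + (2*q)/(5 + q) = -5 + 2*q/(5 + q))
((C + P(5))² + 3)*(8*3) = ((-8 + (-25 - 3*5)/(5 + 5))² + 3)*(8*3) = ((-8 + (-25 - 15)/10)² + 3)*24 = ((-8 + (⅒)*(-40))² + 3)*24 = ((-8 - 4)² + 3)*24 = ((-12)² + 3)*24 = (144 + 3)*24 = 147*24 = 3528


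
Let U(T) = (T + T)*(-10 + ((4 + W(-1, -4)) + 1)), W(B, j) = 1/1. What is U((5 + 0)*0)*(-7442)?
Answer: 0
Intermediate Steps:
W(B, j) = 1
U(T) = -8*T (U(T) = (T + T)*(-10 + ((4 + 1) + 1)) = (2*T)*(-10 + (5 + 1)) = (2*T)*(-10 + 6) = (2*T)*(-4) = -8*T)
U((5 + 0)*0)*(-7442) = -8*(5 + 0)*0*(-7442) = -40*0*(-7442) = -8*0*(-7442) = 0*(-7442) = 0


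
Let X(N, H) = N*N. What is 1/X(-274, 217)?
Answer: 1/75076 ≈ 1.3320e-5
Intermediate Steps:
X(N, H) = N**2
1/X(-274, 217) = 1/((-274)**2) = 1/75076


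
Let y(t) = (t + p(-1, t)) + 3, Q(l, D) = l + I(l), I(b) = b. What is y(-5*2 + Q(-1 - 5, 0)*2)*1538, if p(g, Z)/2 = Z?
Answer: -152262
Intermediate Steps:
Q(l, D) = 2*l (Q(l, D) = l + l = 2*l)
p(g, Z) = 2*Z
y(t) = 3 + 3*t (y(t) = (t + 2*t) + 3 = 3*t + 3 = 3 + 3*t)
y(-5*2 + Q(-1 - 5, 0)*2)*1538 = (3 + 3*(-5*2 + (2*(-1 - 5))*2))*1538 = (3 + 3*(-10 + (2*(-6))*2))*1538 = (3 + 3*(-10 - 12*2))*1538 = (3 + 3*(-10 - 24))*1538 = (3 + 3*(-34))*1538 = (3 - 102)*1538 = -99*1538 = -152262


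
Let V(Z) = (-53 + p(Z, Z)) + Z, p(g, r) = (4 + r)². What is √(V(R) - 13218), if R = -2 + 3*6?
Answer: I*√12855 ≈ 113.38*I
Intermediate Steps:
R = 16 (R = -2 + 18 = 16)
V(Z) = -53 + Z + (4 + Z)² (V(Z) = (-53 + (4 + Z)²) + Z = -53 + Z + (4 + Z)²)
√(V(R) - 13218) = √((-53 + 16 + (4 + 16)²) - 13218) = √((-53 + 16 + 20²) - 13218) = √((-53 + 16 + 400) - 13218) = √(363 - 13218) = √(-12855) = I*√12855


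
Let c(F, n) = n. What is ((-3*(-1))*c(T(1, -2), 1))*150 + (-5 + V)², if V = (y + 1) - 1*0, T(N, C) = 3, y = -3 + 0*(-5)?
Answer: 499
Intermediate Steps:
y = -3 (y = -3 + 0 = -3)
V = -2 (V = (-3 + 1) - 1*0 = -2 + 0 = -2)
((-3*(-1))*c(T(1, -2), 1))*150 + (-5 + V)² = (-3*(-1)*1)*150 + (-5 - 2)² = (3*1)*150 + (-7)² = 3*150 + 49 = 450 + 49 = 499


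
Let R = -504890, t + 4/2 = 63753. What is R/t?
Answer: -504890/63751 ≈ -7.9197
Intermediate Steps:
t = 63751 (t = -2 + 63753 = 63751)
R/t = -504890/63751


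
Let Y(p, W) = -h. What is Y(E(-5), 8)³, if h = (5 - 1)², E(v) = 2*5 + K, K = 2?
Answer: -4096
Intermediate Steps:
E(v) = 12 (E(v) = 2*5 + 2 = 10 + 2 = 12)
h = 16 (h = 4² = 16)
Y(p, W) = -16 (Y(p, W) = -1*16 = -16)
Y(E(-5), 8)³ = (-16)³ = -4096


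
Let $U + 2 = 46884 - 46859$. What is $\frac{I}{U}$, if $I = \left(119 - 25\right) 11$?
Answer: $\frac{1034}{23} \approx 44.957$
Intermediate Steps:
$I = 1034$ ($I = 94 \cdot 11 = 1034$)
$U = 23$ ($U = -2 + \left(46884 - 46859\right) = -2 + 25 = 23$)
$\frac{I}{U} = \frac{1034}{23}$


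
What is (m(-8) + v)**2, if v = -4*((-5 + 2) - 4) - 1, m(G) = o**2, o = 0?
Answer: 729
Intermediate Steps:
m(G) = 0 (m(G) = 0**2 = 0)
v = 27 (v = -4*(-3 - 4) - 1 = -4*(-7) - 1 = 28 - 1 = 27)
(m(-8) + v)**2 = (0 + 27)**2 = 27**2 = 729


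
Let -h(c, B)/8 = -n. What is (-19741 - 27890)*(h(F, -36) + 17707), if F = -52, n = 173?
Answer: -909323421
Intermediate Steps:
h(c, B) = 1384 (h(c, B) = -(-8)*173 = -8*(-173) = 1384)
(-19741 - 27890)*(h(F, -36) + 17707) = (-19741 - 27890)*(1384 + 17707) = -47631*19091 = -909323421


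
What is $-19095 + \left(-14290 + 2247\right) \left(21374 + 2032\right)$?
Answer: $-281897553$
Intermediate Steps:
$-19095 + \left(-14290 + 2247\right) \left(21374 + 2032\right) = -19095 - 281878458 = -281897553$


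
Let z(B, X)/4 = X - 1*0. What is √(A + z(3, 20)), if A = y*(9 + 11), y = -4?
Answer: 0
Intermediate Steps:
z(B, X) = 4*X (z(B, X) = 4*(X - 1*0) = 4*(X + 0) = 4*X)
A = -80 (A = -4*(9 + 11) = -4*20 = -80)
√(A + z(3, 20)) = √(-80 + 4*20) = √(-80 + 80) = √0 = 0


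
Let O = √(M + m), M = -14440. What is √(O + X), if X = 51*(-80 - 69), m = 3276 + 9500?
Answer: √(-7599 + 8*I*√26) ≈ 0.234 + 87.173*I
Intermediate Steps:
m = 12776
O = 8*I*√26 (O = √(-14440 + 12776) = √(-1664) = 8*I*√26 ≈ 40.792*I)
X = -7599 (X = 51*(-149) = -7599)
√(O + X) = √(8*I*√26 - 7599) = √(-7599 + 8*I*√26)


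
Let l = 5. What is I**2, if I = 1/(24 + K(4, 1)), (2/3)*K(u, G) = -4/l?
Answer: 25/12996 ≈ 0.0019237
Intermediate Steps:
K(u, G) = -6/5 (K(u, G) = 3*(-4/5)/2 = 3*(-4*1/5)/2 = (3/2)*(-4/5) = -6/5)
I = 5/114 (I = 1/(24 - 6/5) = 1/(114/5) = 5/114 ≈ 0.043860)
I**2 = (5/114)**2 = 25/12996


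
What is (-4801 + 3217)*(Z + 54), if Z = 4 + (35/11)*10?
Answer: -142272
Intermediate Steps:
Z = 394/11 (Z = 4 + (35*(1/11))*10 = 4 + (35/11)*10 = 4 + 350/11 = 394/11 ≈ 35.818)
(-4801 + 3217)*(Z + 54) = (-4801 + 3217)*(394/11 + 54) = -1584*988/11 = -142272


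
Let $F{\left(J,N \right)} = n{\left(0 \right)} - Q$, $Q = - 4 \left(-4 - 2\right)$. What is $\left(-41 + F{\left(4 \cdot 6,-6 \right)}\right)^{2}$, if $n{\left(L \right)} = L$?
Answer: $4225$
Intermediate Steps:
$Q = 24$ ($Q = \left(-4\right) \left(-6\right) = 24$)
$F{\left(J,N \right)} = -24$ ($F{\left(J,N \right)} = 0 - 24 = -24$)
$\left(-41 + F{\left(4 \cdot 6,-6 \right)}\right)^{2} = \left(-41 - 24\right)^{2} = \left(-65\right)^{2} = 4225$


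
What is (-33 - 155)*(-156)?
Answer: 29328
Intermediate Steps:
(-33 - 155)*(-156) = -188*(-156) = 29328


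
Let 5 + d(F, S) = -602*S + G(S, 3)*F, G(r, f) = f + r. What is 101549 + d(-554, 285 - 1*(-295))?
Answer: -570598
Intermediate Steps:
d(F, S) = -5 - 602*S + F*(3 + S) (d(F, S) = -5 + (-602*S + (3 + S)*F) = -5 + (-602*S + F*(3 + S)) = -5 - 602*S + F*(3 + S))
101549 + d(-554, 285 - 1*(-295)) = 101549 + (-5 - 602*(285 - 1*(-295)) - 554*(3 + (285 - 1*(-295)))) = 101549 + (-5 - 602*(285 + 295) - 554*(3 + (285 + 295))) = 101549 + (-5 - 602*580 - 554*(3 + 580)) = 101549 + (-5 - 349160 - 554*583) = 101549 + (-5 - 349160 - 322982) = 101549 - 672147 = -570598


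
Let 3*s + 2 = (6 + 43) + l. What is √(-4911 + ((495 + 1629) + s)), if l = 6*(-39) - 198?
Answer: I*√26238/3 ≈ 53.994*I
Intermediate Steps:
l = -432 (l = -234 - 198 = -432)
s = -385/3 (s = -⅔ + ((6 + 43) - 432)/3 = -⅔ + (49 - 432)/3 = -⅔ + (⅓)*(-383) = -⅔ - 383/3 = -385/3 ≈ -128.33)
√(-4911 + ((495 + 1629) + s)) = √(-4911 + ((495 + 1629) - 385/3)) = √(-4911 + (2124 - 385/3)) = √(-4911 + 5987/3) = √(-8746/3) = I*√26238/3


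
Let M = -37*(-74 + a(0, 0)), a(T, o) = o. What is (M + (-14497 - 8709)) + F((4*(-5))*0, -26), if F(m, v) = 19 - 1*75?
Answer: -20524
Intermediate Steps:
M = 2738 (M = -37*(-74 + 0) = -37*(-74) = 2738)
F(m, v) = -56 (F(m, v) = 19 - 75 = -56)
(M + (-14497 - 8709)) + F((4*(-5))*0, -26) = (2738 + (-14497 - 8709)) - 56 = (2738 - 23206) - 56 = -20468 - 56 = -20524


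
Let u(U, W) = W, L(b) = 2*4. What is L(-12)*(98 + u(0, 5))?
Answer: 824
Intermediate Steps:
L(b) = 8
L(-12)*(98 + u(0, 5)) = 8*(98 + 5) = 8*103 = 824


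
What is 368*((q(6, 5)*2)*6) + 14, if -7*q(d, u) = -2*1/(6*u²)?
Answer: 3922/175 ≈ 22.411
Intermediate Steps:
q(d, u) = 1/(21*u²) (q(d, u) = -(-2)/(7*((u*u)*6)) = -(-2)/(7*(u²*6)) = -(-2)/(7*(6*u²)) = -(-2)*1/(6*u²)/7 = -(-1)/(21*u²) = 1/(21*u²))
368*((q(6, 5)*2)*6) + 14 = 368*((((1/21)/5²)*2)*6) + 14 = 368*((((1/21)*(1/25))*2)*6) + 14 = 368*(((1/525)*2)*6) + 14 = 368*((2/525)*6) + 14 = 368*(4/175) + 14 = 1472/175 + 14 = 3922/175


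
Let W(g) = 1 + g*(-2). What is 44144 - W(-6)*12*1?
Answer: 43988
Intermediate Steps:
W(g) = 1 - 2*g
44144 - W(-6)*12*1 = 44144 - (1 - 2*(-6))*12*1 = 44144 - (1 + 12)*12 = 44144 - 13*12 = 44144 - 1*156 = 44144 - 156 = 43988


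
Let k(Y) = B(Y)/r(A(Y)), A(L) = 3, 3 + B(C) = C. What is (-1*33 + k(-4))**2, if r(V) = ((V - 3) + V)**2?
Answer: 92416/81 ≈ 1140.9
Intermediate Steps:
B(C) = -3 + C
r(V) = (-3 + 2*V)**2 (r(V) = ((-3 + V) + V)**2 = (-3 + 2*V)**2)
k(Y) = -1/3 + Y/9 (k(Y) = (-3 + Y)/((-3 + 2*3)**2) = (-3 + Y)/((-3 + 6)**2) = (-3 + Y)/(3**2) = (-3 + Y)/9 = (-3 + Y)*(1/9) = -1/3 + Y/9)
(-1*33 + k(-4))**2 = (-1*33 + (-1/3 + (1/9)*(-4)))**2 = (-33 + (-1/3 - 4/9))**2 = (-33 - 7/9)**2 = (-304/9)**2 = 92416/81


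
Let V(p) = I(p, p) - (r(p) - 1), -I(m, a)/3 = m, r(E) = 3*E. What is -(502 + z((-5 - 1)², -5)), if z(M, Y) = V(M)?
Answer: -287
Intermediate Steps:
I(m, a) = -3*m
V(p) = 1 - 6*p (V(p) = -3*p - (3*p - 1) = -3*p - (-1 + 3*p) = -3*p + (1 - 3*p) = 1 - 6*p)
z(M, Y) = 1 - 6*M
-(502 + z((-5 - 1)², -5)) = -(502 + (1 - 6*(-5 - 1)²)) = -(502 + (1 - 6*(-6)²)) = -(502 + (1 - 6*36)) = -(502 + (1 - 216)) = -(502 - 215) = -1*287 = -287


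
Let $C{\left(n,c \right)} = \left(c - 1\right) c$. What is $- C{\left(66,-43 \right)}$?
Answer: $-1892$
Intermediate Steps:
$C{\left(n,c \right)} = c \left(-1 + c\right)$ ($C{\left(n,c \right)} = \left(-1 + c\right) c = c \left(-1 + c\right)$)
$- C{\left(66,-43 \right)} = - \left(-43\right) \left(-1 - 43\right) = - \left(-43\right) \left(-44\right) = \left(-1\right) 1892 = -1892$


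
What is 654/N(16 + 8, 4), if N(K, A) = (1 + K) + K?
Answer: 654/49 ≈ 13.347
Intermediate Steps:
N(K, A) = 1 + 2*K
654/N(16 + 8, 4) = 654/(1 + 2*(16 + 8)) = 654/(1 + 2*24) = 654/(1 + 48) = 654/49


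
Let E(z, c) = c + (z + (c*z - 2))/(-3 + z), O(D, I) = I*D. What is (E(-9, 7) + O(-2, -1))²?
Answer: 8281/36 ≈ 230.03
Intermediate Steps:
O(D, I) = D*I
E(z, c) = c + (-2 + z + c*z)/(-3 + z) (E(z, c) = c + (z + (-2 + c*z))/(-3 + z) = c + (-2 + z + c*z)/(-3 + z))
(E(-9, 7) + O(-2, -1))² = ((-2 - 9 - 3*7 + 2*7*(-9))/(-3 - 9) - 2*(-1))² = ((-2 - 9 - 21 - 126)/(-12) + 2)² = (-1/12*(-158) + 2)² = (79/6 + 2)² = (91/6)² = 8281/36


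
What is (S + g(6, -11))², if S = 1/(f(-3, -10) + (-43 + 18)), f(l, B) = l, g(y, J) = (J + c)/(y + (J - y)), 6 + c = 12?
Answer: 16641/94864 ≈ 0.17542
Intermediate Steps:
c = 6 (c = -6 + 12 = 6)
g(y, J) = (6 + J)/J (g(y, J) = (J + 6)/(y + (J - y)) = (6 + J)/J)
S = -1/28 (S = 1/(-3 + (-43 + 18)) = 1/(-3 - 25) = 1/(-28) = -1/28 ≈ -0.035714)
(S + g(6, -11))² = (-1/28 + (6 - 11)/(-11))² = (-1/28 - 1/11*(-5))² = (-1/28 + 5/11)² = (129/308)² = 16641/94864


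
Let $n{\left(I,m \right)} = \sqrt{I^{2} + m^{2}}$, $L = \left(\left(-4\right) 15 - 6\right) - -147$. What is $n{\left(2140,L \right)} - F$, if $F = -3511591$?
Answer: $3511591 + \sqrt{4586161} \approx 3.5137 \cdot 10^{6}$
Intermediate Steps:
$L = 81$ ($L = \left(-60 - 6\right) + 147 = -66 + 147 = 81$)
$n{\left(2140,L \right)} - F = \sqrt{2140^{2} + 81^{2}} - -3511591 = \sqrt{4579600 + 6561} + 3511591 = \sqrt{4586161} + 3511591 = 3511591 + \sqrt{4586161}$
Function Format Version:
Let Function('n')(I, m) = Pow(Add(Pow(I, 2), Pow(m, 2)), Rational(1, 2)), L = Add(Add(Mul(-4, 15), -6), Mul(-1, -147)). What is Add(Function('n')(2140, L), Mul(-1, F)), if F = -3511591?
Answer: Add(3511591, Pow(4586161, Rational(1, 2))) ≈ 3.5137e+6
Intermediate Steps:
L = 81 (L = Add(Add(-60, -6), 147) = Add(-66, 147) = 81)
Add(Function('n')(2140, L), Mul(-1, F)) = Add(Pow(Add(Pow(2140, 2), Pow(81, 2)), Rational(1, 2)), Mul(-1, -3511591)) = Add(Pow(Add(4579600, 6561), Rational(1, 2)), 3511591) = Add(Pow(4586161, Rational(1, 2)), 3511591) = Add(3511591, Pow(4586161, Rational(1, 2)))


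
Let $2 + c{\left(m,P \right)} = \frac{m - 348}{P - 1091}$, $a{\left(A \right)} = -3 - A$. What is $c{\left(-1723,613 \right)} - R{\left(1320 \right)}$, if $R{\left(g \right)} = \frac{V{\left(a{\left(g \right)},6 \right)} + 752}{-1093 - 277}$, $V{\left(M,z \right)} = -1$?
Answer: $\frac{471632}{163715} \approx 2.8808$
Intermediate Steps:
$R{\left(g \right)} = - \frac{751}{1370}$ ($R{\left(g \right)} = \frac{-1 + 752}{-1093 - 277} = \frac{751}{-1370} = 751 \left(- \frac{1}{1370}\right) = - \frac{751}{1370}$)
$c{\left(m,P \right)} = -2 + \frac{-348 + m}{-1091 + P}$ ($c{\left(m,P \right)} = -2 + \frac{m - 348}{P - 1091} = -2 + \frac{-348 + m}{-1091 + P}$)
$c{\left(-1723,613 \right)} - R{\left(1320 \right)} = \frac{1834 - 1723 - 1226}{-1091 + 613} - - \frac{751}{1370} = \frac{1834 - 1723 - 1226}{-478} + \frac{751}{1370} = \left(- \frac{1}{478}\right) \left(-1115\right) + \frac{751}{1370} = \frac{1115}{478} + \frac{751}{1370} = \frac{471632}{163715}$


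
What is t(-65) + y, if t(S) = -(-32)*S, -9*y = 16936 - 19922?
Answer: -15734/9 ≈ -1748.2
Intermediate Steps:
y = 2986/9 (y = -(16936 - 19922)/9 = -1/9*(-2986) = 2986/9 ≈ 331.78)
t(S) = 32*S
t(-65) + y = 32*(-65) + 2986/9 = -2080 + 2986/9 = -15734/9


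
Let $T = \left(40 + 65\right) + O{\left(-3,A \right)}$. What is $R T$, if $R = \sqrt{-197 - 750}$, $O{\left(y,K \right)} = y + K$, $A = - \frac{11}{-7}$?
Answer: $\frac{725 i \sqrt{947}}{7} \approx 3187.2 i$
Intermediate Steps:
$A = \frac{11}{7}$ ($A = \left(-11\right) \left(- \frac{1}{7}\right) = \frac{11}{7} \approx 1.5714$)
$O{\left(y,K \right)} = K + y$
$R = i \sqrt{947}$ ($R = \sqrt{-947} = i \sqrt{947} \approx 30.773 i$)
$T = \frac{725}{7}$ ($T = \left(40 + 65\right) + \left(\frac{11}{7} - 3\right) = 105 - \frac{10}{7} = \frac{725}{7} \approx 103.57$)
$R T = i \sqrt{947} \cdot \frac{725}{7} = \frac{725 i \sqrt{947}}{7}$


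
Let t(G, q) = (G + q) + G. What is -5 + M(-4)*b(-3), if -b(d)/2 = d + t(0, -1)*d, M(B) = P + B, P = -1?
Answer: -5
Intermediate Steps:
t(G, q) = q + 2*G
M(B) = -1 + B
b(d) = 0 (b(d) = -2*(d + (-1 + 2*0)*d) = -2*(d + (-1 + 0)*d) = -2*(d - d) = -2*0 = 0)
-5 + M(-4)*b(-3) = -5 + (-1 - 4)*0 = -5 - 5*0 = -5 + 0 = -5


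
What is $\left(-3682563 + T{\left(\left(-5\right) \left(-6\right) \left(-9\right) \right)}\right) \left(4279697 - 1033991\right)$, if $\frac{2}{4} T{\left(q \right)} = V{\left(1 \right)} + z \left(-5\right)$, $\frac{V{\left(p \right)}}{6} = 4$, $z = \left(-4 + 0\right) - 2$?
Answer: $-11952166288230$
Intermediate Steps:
$z = -6$ ($z = -4 - 2 = -6$)
$V{\left(p \right)} = 24$ ($V{\left(p \right)} = 6 \cdot 4 = 24$)
$T{\left(q \right)} = 108$ ($T{\left(q \right)} = 2 \left(24 - -30\right) = 2 \left(24 + 30\right) = 2 \cdot 54 = 108$)
$\left(-3682563 + T{\left(\left(-5\right) \left(-6\right) \left(-9\right) \right)}\right) \left(4279697 - 1033991\right) = \left(-3682563 + 108\right) \left(4279697 - 1033991\right) = \left(-3682455\right) 3245706 = -11952166288230$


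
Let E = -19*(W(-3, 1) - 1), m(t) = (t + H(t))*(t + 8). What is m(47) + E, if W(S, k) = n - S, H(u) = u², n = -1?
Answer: 124061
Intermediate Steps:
m(t) = (8 + t)*(t + t²) (m(t) = (t + t²)*(t + 8) = (t + t²)*(8 + t) = (8 + t)*(t + t²))
W(S, k) = -1 - S
E = -19 (E = -19*((-1 - 1*(-3)) - 1) = -19*((-1 + 3) - 1) = -19*(2 - 1) = -19*1 = -19)
m(47) + E = 47*(8 + 47² + 9*47) - 19 = 47*(8 + 2209 + 423) - 19 = 47*2640 - 19 = 124080 - 19 = 124061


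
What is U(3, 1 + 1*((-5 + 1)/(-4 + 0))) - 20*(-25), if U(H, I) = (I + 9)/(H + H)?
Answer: 3011/6 ≈ 501.83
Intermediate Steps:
U(H, I) = (9 + I)/(2*H) (U(H, I) = (9 + I)/((2*H)) = (9 + I)*(1/(2*H)) = (9 + I)/(2*H))
U(3, 1 + 1*((-5 + 1)/(-4 + 0))) - 20*(-25) = (½)*(9 + (1 + 1*((-5 + 1)/(-4 + 0))))/3 - 20*(-25) = (½)*(⅓)*(9 + (1 + 1*(-4/(-4)))) + 500 = (½)*(⅓)*(9 + (1 + 1*(-4*(-¼)))) + 500 = (½)*(⅓)*(9 + (1 + 1*1)) + 500 = (½)*(⅓)*(9 + (1 + 1)) + 500 = (½)*(⅓)*(9 + 2) + 500 = (½)*(⅓)*11 + 500 = 11/6 + 500 = 3011/6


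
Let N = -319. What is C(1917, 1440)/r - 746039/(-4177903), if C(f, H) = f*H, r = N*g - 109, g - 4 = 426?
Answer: -11430602185559/573538345937 ≈ -19.930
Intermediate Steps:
g = 430 (g = 4 + 426 = 430)
r = -137279 (r = -319*430 - 109 = -137170 - 109 = -137279)
C(f, H) = H*f
C(1917, 1440)/r - 746039/(-4177903) = (1440*1917)/(-137279) - 746039/(-4177903) = 2760480*(-1/137279) - 746039*(-1/4177903) = -2760480/137279 + 746039/4177903 = -11430602185559/573538345937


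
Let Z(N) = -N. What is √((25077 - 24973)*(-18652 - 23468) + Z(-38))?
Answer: 11*I*√36202 ≈ 2092.9*I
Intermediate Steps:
√((25077 - 24973)*(-18652 - 23468) + Z(-38)) = √((25077 - 24973)*(-18652 - 23468) - 1*(-38)) = √(104*(-42120) + 38) = √(-4380480 + 38) = √(-4380442) = 11*I*√36202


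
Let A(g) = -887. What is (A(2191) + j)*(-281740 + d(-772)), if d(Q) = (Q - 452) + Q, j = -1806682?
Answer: 512872397784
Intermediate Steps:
d(Q) = -452 + 2*Q (d(Q) = (-452 + Q) + Q = -452 + 2*Q)
(A(2191) + j)*(-281740 + d(-772)) = (-887 - 1806682)*(-281740 + (-452 + 2*(-772))) = -1807569*(-281740 + (-452 - 1544)) = -1807569*(-281740 - 1996) = -1807569*(-283736) = 512872397784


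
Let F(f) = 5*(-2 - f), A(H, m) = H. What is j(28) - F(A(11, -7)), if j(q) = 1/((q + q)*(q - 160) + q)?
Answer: 478659/7364 ≈ 65.000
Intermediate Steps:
j(q) = 1/(q + 2*q*(-160 + q)) (j(q) = 1/((2*q)*(-160 + q) + q) = 1/(2*q*(-160 + q) + q) = 1/(q + 2*q*(-160 + q)))
F(f) = -10 - 5*f
j(28) - F(A(11, -7)) = 1/(28*(-319 + 2*28)) - (-10 - 5*11) = 1/(28*(-319 + 56)) - (-10 - 55) = (1/28)/(-263) - 1*(-65) = (1/28)*(-1/263) + 65 = -1/7364 + 65 = 478659/7364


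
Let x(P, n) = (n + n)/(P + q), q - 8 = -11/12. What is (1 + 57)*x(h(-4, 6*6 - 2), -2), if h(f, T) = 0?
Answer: -2784/85 ≈ -32.753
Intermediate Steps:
q = 85/12 (q = 8 - 11/12 = 85/12 ≈ 7.0833)
x(P, n) = 2*n/(85/12 + P) (x(P, n) = (n + n)/(P + 85/12) = (2*n)/(85/12 + P) = 2*n/(85/12 + P))
(1 + 57)*x(h(-4, 6*6 - 2), -2) = (1 + 57)*(24*(-2)/(85 + 12*0)) = 58*(24*(-2)/(85 + 0)) = 58*(24*(-2)/85) = 58*(24*(-2)*(1/85)) = 58*(-48/85) = -2784/85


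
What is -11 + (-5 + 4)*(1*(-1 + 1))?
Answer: -11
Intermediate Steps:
-11 + (-5 + 4)*(1*(-1 + 1)) = -11 - 0 = -11 - 1*0 = -11 + 0 = -11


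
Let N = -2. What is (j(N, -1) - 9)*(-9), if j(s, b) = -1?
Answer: 90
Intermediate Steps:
(j(N, -1) - 9)*(-9) = (-1 - 9)*(-9) = -10*(-9) = 90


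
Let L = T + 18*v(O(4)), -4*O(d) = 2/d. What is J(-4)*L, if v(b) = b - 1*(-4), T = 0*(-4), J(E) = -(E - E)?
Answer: 0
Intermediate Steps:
O(d) = -1/(2*d)
J(E) = 0 (J(E) = -1*0 = 0)
T = 0
v(b) = 4 + b (v(b) = b + 4 = 4 + b)
L = 279/4 (L = 0 + 18*(4 - ½/4) = 0 + 18*(4 - ½*¼) = 0 + 18*(4 - ⅛) = 0 + 18*(31/8) = 0 + 279/4 = 279/4 ≈ 69.750)
J(-4)*L = 0*(279/4) = 0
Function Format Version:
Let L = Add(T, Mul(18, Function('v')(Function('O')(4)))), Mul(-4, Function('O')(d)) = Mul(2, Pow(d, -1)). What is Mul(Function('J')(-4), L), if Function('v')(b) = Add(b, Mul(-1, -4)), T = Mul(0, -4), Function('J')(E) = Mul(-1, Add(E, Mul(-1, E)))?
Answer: 0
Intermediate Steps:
Function('O')(d) = Mul(Rational(-1, 2), Pow(d, -1)) (Function('O')(d) = Mul(Rational(-1, 4), Mul(2, Pow(d, -1))) = Mul(Rational(-1, 2), Pow(d, -1)))
Function('J')(E) = 0 (Function('J')(E) = Mul(-1, 0) = 0)
T = 0
Function('v')(b) = Add(4, b) (Function('v')(b) = Add(b, 4) = Add(4, b))
L = Rational(279, 4) (L = Add(0, Mul(18, Add(4, Mul(Rational(-1, 2), Pow(4, -1))))) = Add(0, Mul(18, Add(4, Mul(Rational(-1, 2), Rational(1, 4))))) = Add(0, Mul(18, Add(4, Rational(-1, 8)))) = Add(0, Mul(18, Rational(31, 8))) = Add(0, Rational(279, 4)) = Rational(279, 4) ≈ 69.750)
Mul(Function('J')(-4), L) = Mul(0, Rational(279, 4)) = 0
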